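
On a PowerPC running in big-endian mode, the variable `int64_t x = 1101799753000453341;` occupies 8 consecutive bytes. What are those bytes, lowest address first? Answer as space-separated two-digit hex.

0F 4A 61 09 AB 34 84 DD

1101799753000453341 in hexadecimal, padded to 64 bits, is 0x0F4A6109AB3484DD.
Split into bytes (most-significant first): 0F 4A 61 09 AB 34 84 DD.
Big-endian stores the most-significant byte at the lowest address.
So the memory order matches the most-significant-first order: 0F 4A 61 09 AB 34 84 DD.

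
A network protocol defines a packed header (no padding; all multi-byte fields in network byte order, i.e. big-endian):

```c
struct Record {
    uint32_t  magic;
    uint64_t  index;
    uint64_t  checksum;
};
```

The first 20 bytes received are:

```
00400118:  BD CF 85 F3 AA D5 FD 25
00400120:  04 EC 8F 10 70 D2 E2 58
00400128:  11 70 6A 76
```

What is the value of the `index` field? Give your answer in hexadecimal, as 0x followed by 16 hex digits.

`index` follows `magic` (4 bytes), so it starts at byte offset 4 and occupies 8 bytes.
Bytes at offsets 4..11: AA D5 FD 25 04 EC 8F 10.
In big-endian order the high byte comes first in memory.
The bytes are already most-significant first: 0xAAD5FD2504EC8F10.

0xAAD5FD2504EC8F10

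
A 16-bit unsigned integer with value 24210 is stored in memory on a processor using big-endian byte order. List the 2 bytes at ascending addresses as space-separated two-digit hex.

5E 92

24210 in hexadecimal, padded to 16 bits, is 0x5E92.
Split into bytes (most-significant first): 5E 92.
In big-endian order the high byte comes first in memory.
So the memory order matches the most-significant-first order: 5E 92.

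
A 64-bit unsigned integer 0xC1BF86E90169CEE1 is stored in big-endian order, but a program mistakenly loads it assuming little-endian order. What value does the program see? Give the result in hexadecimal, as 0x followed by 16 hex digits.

Stored big-endian, the bytes at ascending addresses are C1 BF 86 E9 01 69 CE E1.
Read back as little-endian, the first byte is least significant, giving 0xE1CE6901E986BFC1.

0xE1CE6901E986BFC1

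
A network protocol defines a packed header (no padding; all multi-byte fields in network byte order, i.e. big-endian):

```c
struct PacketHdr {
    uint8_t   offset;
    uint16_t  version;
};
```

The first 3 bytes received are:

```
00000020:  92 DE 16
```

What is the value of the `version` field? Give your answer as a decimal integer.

`version` follows `offset` (1 byte), so it starts at byte offset 1 and occupies 2 bytes.
Bytes at offsets 1..2: DE 16.
Big-endian: lowest address holds the most-significant byte.
The bytes are already most-significant first: 0xDE16.
0xDE16 = 56854.

56854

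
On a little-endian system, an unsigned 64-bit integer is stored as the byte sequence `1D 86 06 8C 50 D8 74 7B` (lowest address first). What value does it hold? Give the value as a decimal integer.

8895973004421793309

In little-endian order the low byte comes first in memory.
Reassemble most-significant byte first: 7B 74 D8 50 8C 06 86 1D → 0x7B74D8508C06861D.
0x7B74D8508C06861D = 8895973004421793309.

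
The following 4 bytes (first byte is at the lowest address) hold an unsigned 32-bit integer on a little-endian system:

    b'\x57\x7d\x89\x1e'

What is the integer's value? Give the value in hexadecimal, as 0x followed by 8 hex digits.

In little-endian order the low byte comes first in memory.
Reassemble most-significant byte first: 1E 89 7D 57 → 0x1E897D57.

0x1E897D57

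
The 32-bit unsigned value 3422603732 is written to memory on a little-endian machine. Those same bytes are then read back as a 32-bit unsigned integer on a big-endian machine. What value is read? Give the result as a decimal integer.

3422603732 in 32-bit hexadecimal is 0xCC00C9D4.
Stored little-endian, the bytes at ascending addresses are D4 C9 00 CC.
Read back as big-endian, the last byte is least significant, giving 0xD4C900CC.
0xD4C900CC = 3569942732.

3569942732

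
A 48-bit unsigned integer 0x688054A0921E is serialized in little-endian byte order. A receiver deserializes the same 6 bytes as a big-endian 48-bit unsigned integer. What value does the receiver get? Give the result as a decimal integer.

33615103950952

Stored little-endian, the bytes at ascending addresses are 1E 92 A0 54 80 68.
Read back as big-endian, the last byte is least significant, giving 0x1E92A0548068.
0x1E92A0548068 = 33615103950952.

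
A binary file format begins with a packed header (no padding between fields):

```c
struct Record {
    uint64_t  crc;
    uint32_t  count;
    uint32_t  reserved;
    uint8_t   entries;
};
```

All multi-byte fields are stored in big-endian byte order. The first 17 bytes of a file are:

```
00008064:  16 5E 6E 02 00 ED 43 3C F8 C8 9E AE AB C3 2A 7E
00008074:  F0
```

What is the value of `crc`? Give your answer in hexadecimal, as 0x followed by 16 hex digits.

`crc` is the first field, at byte offset 0, occupying 8 bytes.
Bytes at offsets 0..7: 16 5E 6E 02 00 ED 43 3C.
In big-endian order the high byte comes first in memory.
The bytes are already most-significant first: 0x165E6E0200ED433C.

0x165E6E0200ED433C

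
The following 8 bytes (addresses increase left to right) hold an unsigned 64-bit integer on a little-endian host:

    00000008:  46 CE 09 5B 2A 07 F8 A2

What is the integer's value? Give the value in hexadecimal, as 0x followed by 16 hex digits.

0xA2F8072A5B09CE46

In little-endian order the low byte comes first in memory.
Reassemble most-significant byte first: A2 F8 07 2A 5B 09 CE 46 → 0xA2F8072A5B09CE46.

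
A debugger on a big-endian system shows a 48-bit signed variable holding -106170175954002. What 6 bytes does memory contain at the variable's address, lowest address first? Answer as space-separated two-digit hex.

Two's complement of -106170175954002 in 48 bits: 106170175954002 = 0x608FAB9F9C52; invert → 0x9F70546063AD; add 1 → 0x9F70546063AE.
Split into bytes (most-significant first): 9F 70 54 60 63 AE.
In big-endian order the high byte comes first in memory.
So the memory order matches the most-significant-first order: 9F 70 54 60 63 AE.

9F 70 54 60 63 AE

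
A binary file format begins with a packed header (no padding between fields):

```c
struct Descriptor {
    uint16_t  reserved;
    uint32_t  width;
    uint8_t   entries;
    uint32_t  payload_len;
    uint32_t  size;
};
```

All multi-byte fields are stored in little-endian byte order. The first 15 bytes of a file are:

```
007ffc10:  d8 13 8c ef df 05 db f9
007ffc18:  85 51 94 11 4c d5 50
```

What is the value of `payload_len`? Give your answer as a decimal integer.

2488370681

`payload_len` follows `reserved` (2 B), `width` (4 B), `entries` (1 B), so it starts at offset 2 + 4 + 1 = 7 and occupies 4 bytes.
Bytes at offsets 7..10: F9 85 51 94.
In little-endian order the low byte comes first in memory.
Reassemble most-significant byte first: 94 51 85 F9 → 0x945185F9.
0x945185F9 = 2488370681.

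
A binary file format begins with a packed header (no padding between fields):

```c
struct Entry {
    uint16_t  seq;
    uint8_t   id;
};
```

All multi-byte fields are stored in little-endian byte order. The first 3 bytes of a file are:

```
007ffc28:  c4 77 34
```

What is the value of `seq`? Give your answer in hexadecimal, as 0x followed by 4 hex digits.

0x77C4

`seq` is the first field, at byte offset 0, occupying 2 bytes.
Bytes at offsets 0..1: C4 77.
Little-endian: lowest address holds the least-significant byte.
Reassemble most-significant byte first: 77 C4 → 0x77C4.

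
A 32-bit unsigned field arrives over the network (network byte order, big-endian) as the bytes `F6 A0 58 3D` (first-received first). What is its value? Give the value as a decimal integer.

In big-endian order the high byte comes first in memory.
The bytes are already most-significant first: 0xF6A0583D.
0xF6A0583D = 4137703485.

4137703485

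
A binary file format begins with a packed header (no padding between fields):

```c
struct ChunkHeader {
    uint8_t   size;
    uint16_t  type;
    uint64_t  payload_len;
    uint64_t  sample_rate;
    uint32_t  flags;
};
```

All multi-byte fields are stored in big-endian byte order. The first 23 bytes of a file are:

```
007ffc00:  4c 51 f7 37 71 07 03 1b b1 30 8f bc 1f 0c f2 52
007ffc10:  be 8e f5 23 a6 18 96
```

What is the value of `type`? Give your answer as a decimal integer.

20983

`type` follows `size` (1 byte), so it starts at byte offset 1 and occupies 2 bytes.
Bytes at offsets 1..2: 51 F7.
Big-endian stores the most-significant byte at the lowest address.
The bytes are already most-significant first: 0x51F7.
0x51F7 = 20983.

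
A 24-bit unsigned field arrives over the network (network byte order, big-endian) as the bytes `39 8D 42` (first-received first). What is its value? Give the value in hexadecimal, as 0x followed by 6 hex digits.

Big-endian stores the most-significant byte at the lowest address.
The bytes are already most-significant first: 0x398D42.

0x398D42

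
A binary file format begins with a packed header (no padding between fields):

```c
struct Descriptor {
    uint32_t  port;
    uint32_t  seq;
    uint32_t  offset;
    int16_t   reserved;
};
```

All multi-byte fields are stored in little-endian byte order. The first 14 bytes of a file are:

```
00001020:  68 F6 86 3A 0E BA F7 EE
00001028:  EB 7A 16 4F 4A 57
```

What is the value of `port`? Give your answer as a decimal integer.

`port` is the first field, at byte offset 0, occupying 4 bytes.
Bytes at offsets 0..3: 68 F6 86 3A.
Little-endian stores the least-significant byte at the lowest address.
Reassemble most-significant byte first: 3A 86 F6 68 → 0x3A86F668.
0x3A86F668 = 981923432.

981923432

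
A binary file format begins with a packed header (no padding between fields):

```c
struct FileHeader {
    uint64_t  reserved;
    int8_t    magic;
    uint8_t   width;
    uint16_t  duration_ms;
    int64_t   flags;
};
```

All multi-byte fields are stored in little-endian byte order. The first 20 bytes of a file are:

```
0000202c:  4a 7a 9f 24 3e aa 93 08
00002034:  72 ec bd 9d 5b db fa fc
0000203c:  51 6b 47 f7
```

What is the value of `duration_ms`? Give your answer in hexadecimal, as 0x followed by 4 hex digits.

`duration_ms` follows `reserved` (8 B), `magic` (1 B), `width` (1 B), so it starts at offset 8 + 1 + 1 = 10 and occupies 2 bytes.
Bytes at offsets 10..11: BD 9D.
In little-endian order the low byte comes first in memory.
Reassemble most-significant byte first: 9D BD → 0x9DBD.

0x9DBD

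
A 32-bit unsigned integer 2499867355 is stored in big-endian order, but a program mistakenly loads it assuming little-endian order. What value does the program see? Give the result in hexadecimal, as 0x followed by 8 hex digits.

0xDBF20095

2499867355 in 32-bit hexadecimal is 0x9500F2DB.
Stored big-endian, the bytes at ascending addresses are 95 00 F2 DB.
Read back as little-endian, the first byte is least significant, giving 0xDBF20095.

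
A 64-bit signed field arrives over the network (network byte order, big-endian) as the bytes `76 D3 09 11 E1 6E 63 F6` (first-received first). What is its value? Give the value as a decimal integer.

In big-endian order the high byte comes first in memory.
The bytes are already most-significant first: 0x76D30911E16E63F6.
0x76D30911E16E63F6 = 8562197288962647030.

8562197288962647030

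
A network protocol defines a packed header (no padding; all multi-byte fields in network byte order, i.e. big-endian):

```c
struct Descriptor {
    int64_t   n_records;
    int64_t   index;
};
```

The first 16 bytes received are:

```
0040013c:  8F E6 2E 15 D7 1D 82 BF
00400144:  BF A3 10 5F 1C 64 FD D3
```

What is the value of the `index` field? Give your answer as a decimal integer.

`index` follows `n_records` (8 bytes), so it starts at byte offset 8 and occupies 8 bytes.
Bytes at offsets 8..15: BF A3 10 5F 1C 64 FD D3.
In big-endian order the high byte comes first in memory.
The bytes are already most-significant first: 0xBFA3105F1C64FDD3.
Top bit is set, so as a signed 64-bit value this is 0xBFA3105F1C64FDD3 − 2^64 = -4637845190577160749.

-4637845190577160749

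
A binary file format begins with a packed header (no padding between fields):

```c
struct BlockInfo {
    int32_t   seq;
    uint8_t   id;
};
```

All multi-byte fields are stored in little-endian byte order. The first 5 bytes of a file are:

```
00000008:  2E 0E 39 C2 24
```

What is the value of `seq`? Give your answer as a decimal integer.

-1036448210

`seq` is the first field, at byte offset 0, occupying 4 bytes.
Bytes at offsets 0..3: 2E 0E 39 C2.
Little-endian: lowest address holds the least-significant byte.
Reassemble most-significant byte first: C2 39 0E 2E → 0xC2390E2E.
Top bit is set, so as a signed 32-bit value this is 0xC2390E2E − 2^32 = -1036448210.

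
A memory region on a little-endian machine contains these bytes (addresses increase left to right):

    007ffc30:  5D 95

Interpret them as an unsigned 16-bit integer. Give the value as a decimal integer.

Little-endian: lowest address holds the least-significant byte.
Reassemble most-significant byte first: 95 5D → 0x955D.
0x955D = 38237.

38237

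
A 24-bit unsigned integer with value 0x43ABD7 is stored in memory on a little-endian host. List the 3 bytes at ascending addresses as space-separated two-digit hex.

D7 AB 43

Split into bytes (most-significant first): 43 AB D7.
Little-endian: lowest address holds the least-significant byte.
So at ascending addresses the bytes are D7 AB 43.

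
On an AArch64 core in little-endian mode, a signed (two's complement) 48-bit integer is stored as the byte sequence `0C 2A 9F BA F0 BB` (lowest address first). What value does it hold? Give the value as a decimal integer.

-74832379172340

In little-endian order the low byte comes first in memory.
Reassemble most-significant byte first: BB F0 BA 9F 2A 0C → 0xBBF0BA9F2A0C.
Top bit is set, so as a signed 48-bit value this is 0xBBF0BA9F2A0C − 2^48 = -74832379172340.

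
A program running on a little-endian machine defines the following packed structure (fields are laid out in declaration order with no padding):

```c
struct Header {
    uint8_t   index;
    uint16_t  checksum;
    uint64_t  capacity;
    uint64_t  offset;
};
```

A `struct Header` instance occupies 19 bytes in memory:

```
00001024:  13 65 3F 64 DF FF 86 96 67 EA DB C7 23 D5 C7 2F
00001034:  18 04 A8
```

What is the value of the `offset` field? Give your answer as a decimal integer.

12106828291773899719

`offset` follows `index` (1 B), `checksum` (2 B), `capacity` (8 B), so it starts at offset 1 + 2 + 8 = 11 and occupies 8 bytes.
Bytes at offsets 11..18: C7 23 D5 C7 2F 18 04 A8.
Little-endian stores the least-significant byte at the lowest address.
Reassemble most-significant byte first: A8 04 18 2F C7 D5 23 C7 → 0xA804182FC7D523C7.
0xA804182FC7D523C7 = 12106828291773899719.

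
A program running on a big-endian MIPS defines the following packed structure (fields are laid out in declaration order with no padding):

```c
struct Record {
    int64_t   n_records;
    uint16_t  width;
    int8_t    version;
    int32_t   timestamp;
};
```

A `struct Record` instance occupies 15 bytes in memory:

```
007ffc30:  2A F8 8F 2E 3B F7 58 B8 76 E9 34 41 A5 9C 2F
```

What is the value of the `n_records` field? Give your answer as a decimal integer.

3096382172554549432

`n_records` is the first field, at byte offset 0, occupying 8 bytes.
Bytes at offsets 0..7: 2A F8 8F 2E 3B F7 58 B8.
In big-endian order the high byte comes first in memory.
The bytes are already most-significant first: 0x2AF88F2E3BF758B8.
0x2AF88F2E3BF758B8 = 3096382172554549432.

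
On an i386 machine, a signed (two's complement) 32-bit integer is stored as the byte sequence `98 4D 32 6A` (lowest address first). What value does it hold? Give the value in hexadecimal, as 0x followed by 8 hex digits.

0x6A324D98

Little-endian: lowest address holds the least-significant byte.
Reassemble most-significant byte first: 6A 32 4D 98 → 0x6A324D98.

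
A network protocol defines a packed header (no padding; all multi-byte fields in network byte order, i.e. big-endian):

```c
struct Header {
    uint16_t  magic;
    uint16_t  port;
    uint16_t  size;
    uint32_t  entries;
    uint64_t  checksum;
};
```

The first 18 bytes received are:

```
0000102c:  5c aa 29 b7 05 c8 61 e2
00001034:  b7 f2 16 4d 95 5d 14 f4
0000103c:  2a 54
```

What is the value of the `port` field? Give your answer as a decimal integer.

10679

`port` follows `magic` (2 bytes), so it starts at byte offset 2 and occupies 2 bytes.
Bytes at offsets 2..3: 29 B7.
Big-endian: lowest address holds the most-significant byte.
The bytes are already most-significant first: 0x29B7.
0x29B7 = 10679.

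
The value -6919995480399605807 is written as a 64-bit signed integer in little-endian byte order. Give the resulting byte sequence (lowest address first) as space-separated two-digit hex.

D1 0F 79 37 C6 3C F7 9F

Two's complement of -6919995480399605807 in 64 bits: 6919995480399605807 = 0x6008C339C886F02F; invert → 0x9FF73CC637790FD0; add 1 → 0x9FF73CC637790FD1.
Split into bytes (most-significant first): 9F F7 3C C6 37 79 0F D1.
Little-endian: lowest address holds the least-significant byte.
So at ascending addresses the bytes are D1 0F 79 37 C6 3C F7 9F.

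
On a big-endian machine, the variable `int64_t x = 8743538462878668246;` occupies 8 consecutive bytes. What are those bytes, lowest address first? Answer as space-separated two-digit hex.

79 57 49 E8 1F D9 15 D6

8743538462878668246 in hexadecimal, padded to 64 bits, is 0x795749E81FD915D6.
Split into bytes (most-significant first): 79 57 49 E8 1F D9 15 D6.
Big-endian: lowest address holds the most-significant byte.
So the memory order matches the most-significant-first order: 79 57 49 E8 1F D9 15 D6.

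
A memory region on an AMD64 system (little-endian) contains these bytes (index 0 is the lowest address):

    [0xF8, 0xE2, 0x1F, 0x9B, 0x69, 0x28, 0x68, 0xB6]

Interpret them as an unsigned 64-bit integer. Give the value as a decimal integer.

13143799946520027896

Little-endian stores the least-significant byte at the lowest address.
Reassemble most-significant byte first: B6 68 28 69 9B 1F E2 F8 → 0xB66828699B1FE2F8.
0xB66828699B1FE2F8 = 13143799946520027896.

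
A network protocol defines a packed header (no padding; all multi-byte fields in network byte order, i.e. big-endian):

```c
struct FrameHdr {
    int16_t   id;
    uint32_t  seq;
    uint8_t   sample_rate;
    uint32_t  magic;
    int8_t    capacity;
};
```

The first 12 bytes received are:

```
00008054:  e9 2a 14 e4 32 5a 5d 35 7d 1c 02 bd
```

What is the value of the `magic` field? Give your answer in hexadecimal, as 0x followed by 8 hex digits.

`magic` follows `id` (2 B), `seq` (4 B), `sample_rate` (1 B), so it starts at offset 2 + 4 + 1 = 7 and occupies 4 bytes.
Bytes at offsets 7..10: 35 7D 1C 02.
Big-endian: lowest address holds the most-significant byte.
The bytes are already most-significant first: 0x357D1C02.

0x357D1C02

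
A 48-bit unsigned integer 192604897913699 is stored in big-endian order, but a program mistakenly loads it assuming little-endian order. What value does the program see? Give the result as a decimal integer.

192604897913699 in 48-bit hexadecimal is 0xAF2C5285AB63.
Stored big-endian, the bytes at ascending addresses are AF 2C 52 85 AB 63.
Read back as little-endian, the first byte is least significant, giving 0x63AB85522CAF.
0x63AB85522CAF = 109588327312559.

109588327312559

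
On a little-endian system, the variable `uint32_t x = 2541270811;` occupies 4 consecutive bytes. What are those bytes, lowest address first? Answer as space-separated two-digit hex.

2541270811 in hexadecimal, padded to 32 bits, is 0x9778B71B.
Split into bytes (most-significant first): 97 78 B7 1B.
In little-endian order the low byte comes first in memory.
So at ascending addresses the bytes are 1B B7 78 97.

1B B7 78 97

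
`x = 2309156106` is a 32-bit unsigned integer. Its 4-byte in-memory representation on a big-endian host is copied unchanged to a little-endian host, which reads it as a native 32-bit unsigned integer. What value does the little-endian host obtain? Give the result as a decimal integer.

183345801

2309156106 in 32-bit hexadecimal is 0x89A2ED0A.
Stored big-endian, the bytes at ascending addresses are 89 A2 ED 0A.
Read back as little-endian, the first byte is least significant, giving 0x0AEDA289.
0x0AEDA289 = 183345801.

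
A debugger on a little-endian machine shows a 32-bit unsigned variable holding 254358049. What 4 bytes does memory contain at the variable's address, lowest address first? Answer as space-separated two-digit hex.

21 32 29 0F

254358049 in hexadecimal, padded to 32 bits, is 0x0F293221.
Split into bytes (most-significant first): 0F 29 32 21.
In little-endian order the low byte comes first in memory.
So at ascending addresses the bytes are 21 32 29 0F.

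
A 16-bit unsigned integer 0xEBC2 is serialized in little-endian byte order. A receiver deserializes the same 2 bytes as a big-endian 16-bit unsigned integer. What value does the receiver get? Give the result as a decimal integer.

49899

Stored little-endian, the bytes at ascending addresses are C2 EB.
Read back as big-endian, the last byte is least significant, giving 0xC2EB.
0xC2EB = 49899.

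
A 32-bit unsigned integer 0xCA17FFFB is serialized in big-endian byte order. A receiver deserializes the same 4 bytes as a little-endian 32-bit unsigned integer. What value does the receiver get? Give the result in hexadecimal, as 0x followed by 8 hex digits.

0xFBFF17CA

Stored big-endian, the bytes at ascending addresses are CA 17 FF FB.
Read back as little-endian, the first byte is least significant, giving 0xFBFF17CA.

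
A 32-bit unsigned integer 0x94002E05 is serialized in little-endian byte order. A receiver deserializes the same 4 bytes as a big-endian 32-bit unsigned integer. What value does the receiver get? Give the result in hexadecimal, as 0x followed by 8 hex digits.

Stored little-endian, the bytes at ascending addresses are 05 2E 00 94.
Read back as big-endian, the last byte is least significant, giving 0x052E0094.

0x052E0094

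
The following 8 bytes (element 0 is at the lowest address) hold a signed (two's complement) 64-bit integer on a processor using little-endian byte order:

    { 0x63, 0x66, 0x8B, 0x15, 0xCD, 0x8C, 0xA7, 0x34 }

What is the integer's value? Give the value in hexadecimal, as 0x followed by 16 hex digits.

0x34A78CCD158B6663

Little-endian stores the least-significant byte at the lowest address.
Reassemble most-significant byte first: 34 A7 8C CD 15 8B 66 63 → 0x34A78CCD158B6663.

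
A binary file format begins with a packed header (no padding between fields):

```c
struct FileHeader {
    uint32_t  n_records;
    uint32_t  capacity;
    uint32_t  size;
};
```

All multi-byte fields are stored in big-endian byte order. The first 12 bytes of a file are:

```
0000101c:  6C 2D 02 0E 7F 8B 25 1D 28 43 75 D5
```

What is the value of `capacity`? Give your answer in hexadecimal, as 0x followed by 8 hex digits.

`capacity` follows `n_records` (4 bytes), so it starts at byte offset 4 and occupies 4 bytes.
Bytes at offsets 4..7: 7F 8B 25 1D.
Big-endian stores the most-significant byte at the lowest address.
The bytes are already most-significant first: 0x7F8B251D.

0x7F8B251D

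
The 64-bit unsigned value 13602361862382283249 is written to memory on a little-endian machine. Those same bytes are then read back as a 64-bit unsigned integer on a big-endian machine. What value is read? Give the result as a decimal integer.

13602361862382283249 in 64-bit hexadecimal is 0xBCC54C0BA19DE9F1.
Stored little-endian, the bytes at ascending addresses are F1 E9 9D A1 0B 4C C5 BC.
Read back as big-endian, the last byte is least significant, giving 0xF1E99DA10B4CC5BC.
0xF1E99DA10B4CC5BC = 17431637147719091644.

17431637147719091644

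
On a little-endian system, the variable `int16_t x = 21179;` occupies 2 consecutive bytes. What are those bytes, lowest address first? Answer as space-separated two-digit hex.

BB 52

21179 in hexadecimal, padded to 16 bits, is 0x52BB.
Split into bytes (most-significant first): 52 BB.
Little-endian: lowest address holds the least-significant byte.
So at ascending addresses the bytes are BB 52.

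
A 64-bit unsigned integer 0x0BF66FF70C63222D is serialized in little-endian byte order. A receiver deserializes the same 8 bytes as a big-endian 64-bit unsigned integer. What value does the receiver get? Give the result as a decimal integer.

3252270788256986635

Stored little-endian, the bytes at ascending addresses are 2D 22 63 0C F7 6F F6 0B.
Read back as big-endian, the last byte is least significant, giving 0x2D22630CF76FF60B.
0x2D22630CF76FF60B = 3252270788256986635.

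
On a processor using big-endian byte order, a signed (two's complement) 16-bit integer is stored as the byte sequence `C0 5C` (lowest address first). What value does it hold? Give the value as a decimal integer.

-16292

Big-endian: lowest address holds the most-significant byte.
The bytes are already most-significant first: 0xC05C.
Top bit is set, so as a signed 16-bit value this is 0xC05C − 2^16 = -16292.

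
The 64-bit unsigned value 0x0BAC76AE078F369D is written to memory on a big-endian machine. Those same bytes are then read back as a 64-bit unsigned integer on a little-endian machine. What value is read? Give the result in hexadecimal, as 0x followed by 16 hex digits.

Stored big-endian, the bytes at ascending addresses are 0B AC 76 AE 07 8F 36 9D.
Read back as little-endian, the first byte is least significant, giving 0x9D368F07AE76AC0B.

0x9D368F07AE76AC0B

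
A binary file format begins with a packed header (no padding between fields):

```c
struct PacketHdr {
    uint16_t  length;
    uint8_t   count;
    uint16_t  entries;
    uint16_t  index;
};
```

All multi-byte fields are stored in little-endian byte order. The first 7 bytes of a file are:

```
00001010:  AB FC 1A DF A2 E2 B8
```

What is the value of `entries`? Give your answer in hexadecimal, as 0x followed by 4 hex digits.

`entries` follows `length` (2 B), `count` (1 B), so it starts at offset 2 + 1 = 3 and occupies 2 bytes.
Bytes at offsets 3..4: DF A2.
Little-endian: lowest address holds the least-significant byte.
Reassemble most-significant byte first: A2 DF → 0xA2DF.

0xA2DF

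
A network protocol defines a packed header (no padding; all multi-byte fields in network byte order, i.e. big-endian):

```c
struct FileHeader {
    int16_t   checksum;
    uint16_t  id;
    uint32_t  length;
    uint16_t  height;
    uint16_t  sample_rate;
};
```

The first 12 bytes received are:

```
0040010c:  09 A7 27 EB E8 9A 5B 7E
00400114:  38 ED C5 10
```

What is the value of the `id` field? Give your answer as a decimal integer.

`id` follows `checksum` (2 bytes), so it starts at byte offset 2 and occupies 2 bytes.
Bytes at offsets 2..3: 27 EB.
In big-endian order the high byte comes first in memory.
The bytes are already most-significant first: 0x27EB.
0x27EB = 10219.

10219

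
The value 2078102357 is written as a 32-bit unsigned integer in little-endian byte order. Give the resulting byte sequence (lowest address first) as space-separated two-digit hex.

55 53 DD 7B

2078102357 in hexadecimal, padded to 32 bits, is 0x7BDD5355.
Split into bytes (most-significant first): 7B DD 53 55.
Little-endian: lowest address holds the least-significant byte.
So at ascending addresses the bytes are 55 53 DD 7B.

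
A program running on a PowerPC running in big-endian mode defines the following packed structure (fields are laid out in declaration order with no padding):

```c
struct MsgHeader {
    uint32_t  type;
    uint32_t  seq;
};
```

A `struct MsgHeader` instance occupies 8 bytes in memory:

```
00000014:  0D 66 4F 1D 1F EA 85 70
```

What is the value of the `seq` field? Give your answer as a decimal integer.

`seq` follows `type` (4 bytes), so it starts at byte offset 4 and occupies 4 bytes.
Bytes at offsets 4..7: 1F EA 85 70.
Big-endian stores the most-significant byte at the lowest address.
The bytes are already most-significant first: 0x1FEA8570.
0x1FEA8570 = 535463280.

535463280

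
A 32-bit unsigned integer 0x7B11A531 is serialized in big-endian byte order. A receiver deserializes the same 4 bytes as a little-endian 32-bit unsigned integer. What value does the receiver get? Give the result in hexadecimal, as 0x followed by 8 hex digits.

0x31A5117B

Stored big-endian, the bytes at ascending addresses are 7B 11 A5 31.
Read back as little-endian, the first byte is least significant, giving 0x31A5117B.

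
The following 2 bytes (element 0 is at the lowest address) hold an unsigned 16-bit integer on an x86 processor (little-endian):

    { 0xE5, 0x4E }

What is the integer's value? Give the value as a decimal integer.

20197

Little-endian: lowest address holds the least-significant byte.
Reassemble most-significant byte first: 4E E5 → 0x4EE5.
0x4EE5 = 20197.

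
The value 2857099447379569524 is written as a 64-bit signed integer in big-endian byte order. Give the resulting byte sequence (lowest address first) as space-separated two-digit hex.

2857099447379569524 in hexadecimal, padded to 64 bits, is 0x27A674CF51062B74.
Split into bytes (most-significant first): 27 A6 74 CF 51 06 2B 74.
Big-endian: lowest address holds the most-significant byte.
So the memory order matches the most-significant-first order: 27 A6 74 CF 51 06 2B 74.

27 A6 74 CF 51 06 2B 74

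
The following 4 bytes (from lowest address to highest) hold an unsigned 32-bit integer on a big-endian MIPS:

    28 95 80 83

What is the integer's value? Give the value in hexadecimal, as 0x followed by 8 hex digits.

In big-endian order the high byte comes first in memory.
The bytes are already most-significant first: 0x28958083.

0x28958083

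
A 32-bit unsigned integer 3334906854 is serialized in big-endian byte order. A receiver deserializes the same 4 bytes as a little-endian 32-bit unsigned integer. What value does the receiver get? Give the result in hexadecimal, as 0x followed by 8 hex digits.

0xE6A3C6C6

3334906854 in 32-bit hexadecimal is 0xC6C6A3E6.
Stored big-endian, the bytes at ascending addresses are C6 C6 A3 E6.
Read back as little-endian, the first byte is least significant, giving 0xE6A3C6C6.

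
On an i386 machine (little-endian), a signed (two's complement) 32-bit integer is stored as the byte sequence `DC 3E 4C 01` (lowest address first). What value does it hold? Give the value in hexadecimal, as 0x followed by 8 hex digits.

0x014C3EDC

In little-endian order the low byte comes first in memory.
Reassemble most-significant byte first: 01 4C 3E DC → 0x014C3EDC.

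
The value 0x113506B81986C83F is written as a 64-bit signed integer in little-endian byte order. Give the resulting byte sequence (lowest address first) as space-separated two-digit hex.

Split into bytes (most-significant first): 11 35 06 B8 19 86 C8 3F.
Little-endian: lowest address holds the least-significant byte.
So at ascending addresses the bytes are 3F C8 86 19 B8 06 35 11.

3F C8 86 19 B8 06 35 11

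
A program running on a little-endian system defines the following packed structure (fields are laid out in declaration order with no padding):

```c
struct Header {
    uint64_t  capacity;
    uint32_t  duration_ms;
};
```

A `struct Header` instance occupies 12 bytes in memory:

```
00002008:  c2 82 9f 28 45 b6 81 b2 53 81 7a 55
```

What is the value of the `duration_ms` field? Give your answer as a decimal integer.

`duration_ms` follows `capacity` (8 bytes), so it starts at byte offset 8 and occupies 4 bytes.
Bytes at offsets 8..11: 53 81 7A 55.
In little-endian order the low byte comes first in memory.
Reassemble most-significant byte first: 55 7A 81 53 → 0x557A8153.
0x557A8153 = 1434091859.

1434091859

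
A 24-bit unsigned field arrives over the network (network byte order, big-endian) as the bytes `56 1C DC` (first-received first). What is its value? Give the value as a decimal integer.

5643484

Big-endian stores the most-significant byte at the lowest address.
The bytes are already most-significant first: 0x561CDC.
0x561CDC = 5643484.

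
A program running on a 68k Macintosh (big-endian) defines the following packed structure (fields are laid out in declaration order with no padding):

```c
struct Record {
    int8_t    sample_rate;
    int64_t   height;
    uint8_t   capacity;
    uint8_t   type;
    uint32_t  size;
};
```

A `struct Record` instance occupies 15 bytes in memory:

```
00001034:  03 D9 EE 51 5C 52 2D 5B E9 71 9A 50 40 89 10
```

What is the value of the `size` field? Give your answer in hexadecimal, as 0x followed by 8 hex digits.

0x50408910

`size` follows `sample_rate` (1 B), `height` (8 B), `capacity` (1 B), `type` (1 B), so it starts at offset 1 + 8 + 1 + 1 = 11 and occupies 4 bytes.
Bytes at offsets 11..14: 50 40 89 10.
In big-endian order the high byte comes first in memory.
The bytes are already most-significant first: 0x50408910.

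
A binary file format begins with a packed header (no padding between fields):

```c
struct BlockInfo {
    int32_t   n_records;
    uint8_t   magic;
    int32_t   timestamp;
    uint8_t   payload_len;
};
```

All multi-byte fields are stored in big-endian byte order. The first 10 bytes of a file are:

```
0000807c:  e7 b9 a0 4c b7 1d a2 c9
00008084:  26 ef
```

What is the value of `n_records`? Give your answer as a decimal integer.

-407265204

`n_records` is the first field, at byte offset 0, occupying 4 bytes.
Bytes at offsets 0..3: E7 B9 A0 4C.
Big-endian: lowest address holds the most-significant byte.
The bytes are already most-significant first: 0xE7B9A04C.
Top bit is set, so as a signed 32-bit value this is 0xE7B9A04C − 2^32 = -407265204.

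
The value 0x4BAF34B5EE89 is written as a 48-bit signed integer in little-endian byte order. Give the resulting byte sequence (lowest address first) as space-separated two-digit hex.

89 EE B5 34 AF 4B

Split into bytes (most-significant first): 4B AF 34 B5 EE 89.
In little-endian order the low byte comes first in memory.
So at ascending addresses the bytes are 89 EE B5 34 AF 4B.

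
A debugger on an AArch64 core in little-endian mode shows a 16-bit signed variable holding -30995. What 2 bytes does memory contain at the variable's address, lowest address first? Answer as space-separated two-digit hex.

Two's complement of -30995 in 16 bits: 30995 = 0x7913; invert → 0x86EC; add 1 → 0x86ED.
Split into bytes (most-significant first): 86 ED.
Little-endian stores the least-significant byte at the lowest address.
So at ascending addresses the bytes are ED 86.

ED 86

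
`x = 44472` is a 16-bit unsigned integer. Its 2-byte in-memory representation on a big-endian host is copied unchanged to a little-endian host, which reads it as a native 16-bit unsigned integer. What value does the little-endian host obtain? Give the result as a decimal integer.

47277

44472 in 16-bit hexadecimal is 0xADB8.
Stored big-endian, the bytes at ascending addresses are AD B8.
Read back as little-endian, the first byte is least significant, giving 0xB8AD.
0xB8AD = 47277.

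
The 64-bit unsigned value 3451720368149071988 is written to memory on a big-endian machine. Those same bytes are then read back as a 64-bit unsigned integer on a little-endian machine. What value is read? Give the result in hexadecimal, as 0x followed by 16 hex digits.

3451720368149071988 in 64-bit hexadecimal is 0x2FE6F96307818874.
Stored big-endian, the bytes at ascending addresses are 2F E6 F9 63 07 81 88 74.
Read back as little-endian, the first byte is least significant, giving 0x7488810763F9E62F.

0x7488810763F9E62F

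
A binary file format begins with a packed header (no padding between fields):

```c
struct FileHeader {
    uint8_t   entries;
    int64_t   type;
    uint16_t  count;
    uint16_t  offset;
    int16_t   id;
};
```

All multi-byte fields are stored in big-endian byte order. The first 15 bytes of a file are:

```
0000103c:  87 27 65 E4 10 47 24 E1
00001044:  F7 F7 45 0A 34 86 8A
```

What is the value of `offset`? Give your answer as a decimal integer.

`offset` follows `entries` (1 B), `type` (8 B), `count` (2 B), so it starts at offset 1 + 8 + 2 = 11 and occupies 2 bytes.
Bytes at offsets 11..12: 0A 34.
In big-endian order the high byte comes first in memory.
The bytes are already most-significant first: 0x0A34.
0x0A34 = 2612.

2612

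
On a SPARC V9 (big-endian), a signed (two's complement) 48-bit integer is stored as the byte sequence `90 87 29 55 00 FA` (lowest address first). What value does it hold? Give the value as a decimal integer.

-122564788289286

Big-endian stores the most-significant byte at the lowest address.
The bytes are already most-significant first: 0x9087295500FA.
Top bit is set, so as a signed 48-bit value this is 0x9087295500FA − 2^48 = -122564788289286.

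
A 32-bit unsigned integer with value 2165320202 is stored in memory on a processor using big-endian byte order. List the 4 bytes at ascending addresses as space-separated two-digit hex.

2165320202 in hexadecimal, padded to 32 bits, is 0x81102A0A.
Split into bytes (most-significant first): 81 10 2A 0A.
In big-endian order the high byte comes first in memory.
So the memory order matches the most-significant-first order: 81 10 2A 0A.

81 10 2A 0A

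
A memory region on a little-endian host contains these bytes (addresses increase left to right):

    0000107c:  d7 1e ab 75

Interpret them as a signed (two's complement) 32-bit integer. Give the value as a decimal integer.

Little-endian: lowest address holds the least-significant byte.
Reassemble most-significant byte first: 75 AB 1E D7 → 0x75AB1ED7.
0x75AB1ED7 = 1974148823.

1974148823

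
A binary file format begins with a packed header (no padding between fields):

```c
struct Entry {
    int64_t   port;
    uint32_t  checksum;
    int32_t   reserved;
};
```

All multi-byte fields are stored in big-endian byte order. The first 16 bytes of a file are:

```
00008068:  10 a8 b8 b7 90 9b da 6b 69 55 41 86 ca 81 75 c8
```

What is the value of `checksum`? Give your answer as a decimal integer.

1767195014

`checksum` follows `port` (8 bytes), so it starts at byte offset 8 and occupies 4 bytes.
Bytes at offsets 8..11: 69 55 41 86.
In big-endian order the high byte comes first in memory.
The bytes are already most-significant first: 0x69554186.
0x69554186 = 1767195014.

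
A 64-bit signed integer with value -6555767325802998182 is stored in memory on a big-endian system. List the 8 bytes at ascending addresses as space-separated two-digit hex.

A5 05 3C 59 E3 66 56 5A

Two's complement of -6555767325802998182 in 64 bits: 6555767325802998182 = 0x5AFAC3A61C99A9A6; invert → 0xA5053C59E3665659; add 1 → 0xA5053C59E366565A.
Split into bytes (most-significant first): A5 05 3C 59 E3 66 56 5A.
In big-endian order the high byte comes first in memory.
So the memory order matches the most-significant-first order: A5 05 3C 59 E3 66 56 5A.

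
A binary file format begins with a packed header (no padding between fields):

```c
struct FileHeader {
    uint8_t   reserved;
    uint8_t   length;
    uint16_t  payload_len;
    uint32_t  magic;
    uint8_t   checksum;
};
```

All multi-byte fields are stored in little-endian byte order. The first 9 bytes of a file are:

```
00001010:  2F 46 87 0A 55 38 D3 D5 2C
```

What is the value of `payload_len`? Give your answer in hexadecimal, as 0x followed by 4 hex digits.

`payload_len` follows `reserved` (1 B), `length` (1 B), so it starts at offset 1 + 1 = 2 and occupies 2 bytes.
Bytes at offsets 2..3: 87 0A.
Little-endian: lowest address holds the least-significant byte.
Reassemble most-significant byte first: 0A 87 → 0x0A87.

0x0A87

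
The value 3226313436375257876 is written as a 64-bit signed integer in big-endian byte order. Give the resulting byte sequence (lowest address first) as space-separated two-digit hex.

2C C6 2A FA 05 37 93 14

3226313436375257876 in hexadecimal, padded to 64 bits, is 0x2CC62AFA05379314.
Split into bytes (most-significant first): 2C C6 2A FA 05 37 93 14.
Big-endian: lowest address holds the most-significant byte.
So the memory order matches the most-significant-first order: 2C C6 2A FA 05 37 93 14.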